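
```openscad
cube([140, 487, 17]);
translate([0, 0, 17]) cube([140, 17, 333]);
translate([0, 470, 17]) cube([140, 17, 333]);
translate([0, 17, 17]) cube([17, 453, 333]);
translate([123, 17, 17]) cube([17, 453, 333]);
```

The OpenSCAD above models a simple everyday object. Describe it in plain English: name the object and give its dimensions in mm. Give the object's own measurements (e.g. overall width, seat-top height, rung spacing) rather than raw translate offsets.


An open-topped rectangular box: outside dimensions 140×487×350 mm, with a uniform wall and base thickness of 17 mm. The base is a full 140×487 slab on the floor; four walls sit on top of the base. The front and back walls (the −y and +y sides) span the full width; the two side walls fit between them.


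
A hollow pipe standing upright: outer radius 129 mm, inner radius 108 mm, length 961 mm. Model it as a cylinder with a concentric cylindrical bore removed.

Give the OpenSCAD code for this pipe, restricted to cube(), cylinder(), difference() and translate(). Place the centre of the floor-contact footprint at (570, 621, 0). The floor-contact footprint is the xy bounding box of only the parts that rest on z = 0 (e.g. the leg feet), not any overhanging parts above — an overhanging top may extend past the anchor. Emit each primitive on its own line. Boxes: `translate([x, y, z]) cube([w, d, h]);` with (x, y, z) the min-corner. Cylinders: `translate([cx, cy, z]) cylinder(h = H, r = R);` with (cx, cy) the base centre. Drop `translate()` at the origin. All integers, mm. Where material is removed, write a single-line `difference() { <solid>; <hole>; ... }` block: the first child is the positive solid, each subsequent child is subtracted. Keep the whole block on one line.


difference() { translate([570, 621, 0]) cylinder(h = 961, r = 129); translate([570, 621, 0]) cylinder(h = 961, r = 108); }


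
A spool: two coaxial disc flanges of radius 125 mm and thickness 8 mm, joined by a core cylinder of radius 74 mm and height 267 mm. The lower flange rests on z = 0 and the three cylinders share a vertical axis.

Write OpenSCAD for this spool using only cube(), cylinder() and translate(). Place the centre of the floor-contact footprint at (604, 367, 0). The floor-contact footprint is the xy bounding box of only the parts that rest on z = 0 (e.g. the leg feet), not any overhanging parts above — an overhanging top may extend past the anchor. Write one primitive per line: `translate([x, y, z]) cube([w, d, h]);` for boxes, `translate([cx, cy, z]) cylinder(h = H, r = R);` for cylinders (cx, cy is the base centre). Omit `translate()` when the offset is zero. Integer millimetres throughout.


translate([604, 367, 0]) cylinder(h = 8, r = 125);
translate([604, 367, 8]) cylinder(h = 267, r = 74);
translate([604, 367, 275]) cylinder(h = 8, r = 125);


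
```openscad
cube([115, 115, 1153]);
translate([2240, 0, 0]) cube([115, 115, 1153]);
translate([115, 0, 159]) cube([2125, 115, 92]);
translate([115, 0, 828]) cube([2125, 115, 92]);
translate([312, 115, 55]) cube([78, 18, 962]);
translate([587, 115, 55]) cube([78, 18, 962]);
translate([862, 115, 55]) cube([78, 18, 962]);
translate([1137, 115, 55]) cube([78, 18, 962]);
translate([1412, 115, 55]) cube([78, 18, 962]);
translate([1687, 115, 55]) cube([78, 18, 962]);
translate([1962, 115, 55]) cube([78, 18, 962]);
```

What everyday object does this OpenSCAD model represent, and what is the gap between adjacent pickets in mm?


A fence section. The picket gap is 197 mm.

Two posts, two rails, 7 pickets — a fence section. Span 2125 mm holds 7 pickets of 78 mm with 8 equal gaps: ⌊(2125 − 7·78) / 8⌋ = 197 mm.


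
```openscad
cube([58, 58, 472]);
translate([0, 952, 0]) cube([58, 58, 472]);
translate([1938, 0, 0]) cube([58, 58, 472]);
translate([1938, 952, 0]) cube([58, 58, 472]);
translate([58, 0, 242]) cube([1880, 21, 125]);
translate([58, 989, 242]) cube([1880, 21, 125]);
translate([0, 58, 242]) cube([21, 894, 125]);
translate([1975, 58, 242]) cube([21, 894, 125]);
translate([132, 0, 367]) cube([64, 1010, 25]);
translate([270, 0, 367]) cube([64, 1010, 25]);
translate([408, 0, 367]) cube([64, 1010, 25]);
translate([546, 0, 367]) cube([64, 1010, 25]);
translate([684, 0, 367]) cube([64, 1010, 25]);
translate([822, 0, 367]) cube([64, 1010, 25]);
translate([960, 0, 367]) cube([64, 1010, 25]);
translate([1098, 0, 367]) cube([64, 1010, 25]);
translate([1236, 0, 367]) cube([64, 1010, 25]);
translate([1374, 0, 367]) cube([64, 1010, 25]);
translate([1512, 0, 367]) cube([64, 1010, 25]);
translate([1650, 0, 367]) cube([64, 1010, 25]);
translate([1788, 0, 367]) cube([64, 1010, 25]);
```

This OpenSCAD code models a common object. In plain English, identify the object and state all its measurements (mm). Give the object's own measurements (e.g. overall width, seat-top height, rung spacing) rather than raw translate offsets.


A bed frame 1996 mm long (x) by 1010 mm wide (y). Four 58×58 mm corner posts, 472 mm tall, at the corners of the footprint. Four rails of 21 mm thickness and 125 mm height run between adjacent posts with their undersides at z = 242 mm, their outer faces flush with the outside of the frame (the two x-running rails run between the posts' inner faces; the two y-running rails run between the posts' inner faces). 13 slats, each 64 mm wide (x) and 25 mm thick, lie across the top of the two x-running rails, running the full 1010 mm width of the frame in y; along x they sit between the end posts with a 74 mm gap after the −x posts and between neighbouring slats, leaving 86 mm before the +x posts.


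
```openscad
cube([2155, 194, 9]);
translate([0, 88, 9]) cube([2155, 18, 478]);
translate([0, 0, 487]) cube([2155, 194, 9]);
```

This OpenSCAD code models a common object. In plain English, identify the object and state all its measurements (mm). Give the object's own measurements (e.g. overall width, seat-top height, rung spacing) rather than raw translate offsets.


An I-beam lying along x, 2155 mm long. Overall section height 496 mm. Two flanges 194 mm wide (y) and 9 mm thick, one on the floor and one at the top; a web 18 mm thick runs between them, centred on the flange width.


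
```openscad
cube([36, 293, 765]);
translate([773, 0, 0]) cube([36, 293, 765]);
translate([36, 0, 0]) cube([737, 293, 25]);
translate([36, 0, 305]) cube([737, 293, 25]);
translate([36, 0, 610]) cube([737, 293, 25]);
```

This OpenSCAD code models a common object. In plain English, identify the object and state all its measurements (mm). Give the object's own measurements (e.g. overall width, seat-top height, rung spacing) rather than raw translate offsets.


An open bookshelf. Two side panels, each 36 mm thick, 293 mm deep and 765 mm tall, stand 809 mm apart (outside-to-outside). Between them sit 3 shelves, each 25 mm thick and 293 mm deep, spanning the full gap between the sides. The bottom shelf rests on the floor (its underside at z = 0) and the clear gap between one shelf's top and the next shelf's underside is 280 mm.


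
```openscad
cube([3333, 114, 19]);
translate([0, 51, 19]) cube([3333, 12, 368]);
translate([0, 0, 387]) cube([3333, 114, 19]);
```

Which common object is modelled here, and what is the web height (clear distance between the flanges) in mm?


An I-beam. The web height is 368 mm.

Two wide flanges with a thin centred web — an I-beam. Overall 406 mm minus two 19 mm flanges gives a web of 406 − 2·19 = 368 mm.


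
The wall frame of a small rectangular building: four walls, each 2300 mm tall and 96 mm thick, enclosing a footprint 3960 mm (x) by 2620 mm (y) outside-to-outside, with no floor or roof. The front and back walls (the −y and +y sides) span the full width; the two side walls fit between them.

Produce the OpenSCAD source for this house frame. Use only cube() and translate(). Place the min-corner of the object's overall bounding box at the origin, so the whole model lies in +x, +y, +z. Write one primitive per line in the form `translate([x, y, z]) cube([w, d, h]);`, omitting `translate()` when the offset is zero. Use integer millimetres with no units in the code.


cube([3960, 96, 2300]);
translate([0, 2524, 0]) cube([3960, 96, 2300]);
translate([0, 96, 0]) cube([96, 2428, 2300]);
translate([3864, 96, 0]) cube([96, 2428, 2300]);


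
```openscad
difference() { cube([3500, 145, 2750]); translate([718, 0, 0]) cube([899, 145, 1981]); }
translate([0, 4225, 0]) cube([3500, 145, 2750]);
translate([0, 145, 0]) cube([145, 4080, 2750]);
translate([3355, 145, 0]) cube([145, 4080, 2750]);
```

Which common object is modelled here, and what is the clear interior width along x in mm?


A single room. The interior width is 3210 mm.

Four walls enclosing a rectangle with a door in the front wall — a room. Outside width 3500 minus two 145 mm walls gives 3210 mm.


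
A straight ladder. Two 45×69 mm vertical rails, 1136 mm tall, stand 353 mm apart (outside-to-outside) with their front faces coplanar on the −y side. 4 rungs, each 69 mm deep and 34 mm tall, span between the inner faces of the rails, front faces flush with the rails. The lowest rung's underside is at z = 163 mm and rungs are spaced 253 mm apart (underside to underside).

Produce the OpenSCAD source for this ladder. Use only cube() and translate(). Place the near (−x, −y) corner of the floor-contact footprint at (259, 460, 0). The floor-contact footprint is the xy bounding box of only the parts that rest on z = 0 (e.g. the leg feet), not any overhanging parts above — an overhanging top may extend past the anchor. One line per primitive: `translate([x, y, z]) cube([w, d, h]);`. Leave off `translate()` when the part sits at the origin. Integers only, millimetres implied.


translate([259, 460, 0]) cube([45, 69, 1136]);
translate([567, 460, 0]) cube([45, 69, 1136]);
translate([304, 460, 163]) cube([263, 69, 34]);
translate([304, 460, 416]) cube([263, 69, 34]);
translate([304, 460, 669]) cube([263, 69, 34]);
translate([304, 460, 922]) cube([263, 69, 34]);


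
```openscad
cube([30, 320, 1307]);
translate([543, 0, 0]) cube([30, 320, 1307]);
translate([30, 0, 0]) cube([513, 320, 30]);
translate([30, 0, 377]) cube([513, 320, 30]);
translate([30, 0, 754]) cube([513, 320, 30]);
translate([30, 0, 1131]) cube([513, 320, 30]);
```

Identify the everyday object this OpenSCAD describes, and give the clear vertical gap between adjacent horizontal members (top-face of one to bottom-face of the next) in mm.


A bookshelf. The clear shelf gap is 347 mm.

Two tall side panels with 4 horizontal boards between them — a bookshelf. The first two shelf undersides are at z = 0 and z = 377; with shelf thickness 30, the clear gap is 377 − 0 − 30 = 347 mm.


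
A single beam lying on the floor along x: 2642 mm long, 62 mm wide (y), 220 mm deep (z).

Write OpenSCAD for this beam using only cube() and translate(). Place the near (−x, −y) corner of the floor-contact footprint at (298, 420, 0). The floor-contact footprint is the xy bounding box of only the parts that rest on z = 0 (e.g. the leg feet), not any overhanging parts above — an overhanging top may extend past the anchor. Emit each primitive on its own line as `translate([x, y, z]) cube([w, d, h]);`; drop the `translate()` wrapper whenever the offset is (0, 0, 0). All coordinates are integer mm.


translate([298, 420, 0]) cube([2642, 62, 220]);


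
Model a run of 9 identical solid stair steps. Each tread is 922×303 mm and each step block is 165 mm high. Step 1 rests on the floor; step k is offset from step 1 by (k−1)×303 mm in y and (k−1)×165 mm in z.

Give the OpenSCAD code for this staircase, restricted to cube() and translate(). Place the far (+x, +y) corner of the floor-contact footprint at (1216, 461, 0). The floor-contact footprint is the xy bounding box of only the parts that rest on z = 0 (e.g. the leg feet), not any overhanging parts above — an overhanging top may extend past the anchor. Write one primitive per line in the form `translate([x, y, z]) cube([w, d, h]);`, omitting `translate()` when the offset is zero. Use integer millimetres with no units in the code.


translate([294, 158, 0]) cube([922, 303, 165]);
translate([294, 461, 165]) cube([922, 303, 165]);
translate([294, 764, 330]) cube([922, 303, 165]);
translate([294, 1067, 495]) cube([922, 303, 165]);
translate([294, 1370, 660]) cube([922, 303, 165]);
translate([294, 1673, 825]) cube([922, 303, 165]);
translate([294, 1976, 990]) cube([922, 303, 165]);
translate([294, 2279, 1155]) cube([922, 303, 165]);
translate([294, 2582, 1320]) cube([922, 303, 165]);


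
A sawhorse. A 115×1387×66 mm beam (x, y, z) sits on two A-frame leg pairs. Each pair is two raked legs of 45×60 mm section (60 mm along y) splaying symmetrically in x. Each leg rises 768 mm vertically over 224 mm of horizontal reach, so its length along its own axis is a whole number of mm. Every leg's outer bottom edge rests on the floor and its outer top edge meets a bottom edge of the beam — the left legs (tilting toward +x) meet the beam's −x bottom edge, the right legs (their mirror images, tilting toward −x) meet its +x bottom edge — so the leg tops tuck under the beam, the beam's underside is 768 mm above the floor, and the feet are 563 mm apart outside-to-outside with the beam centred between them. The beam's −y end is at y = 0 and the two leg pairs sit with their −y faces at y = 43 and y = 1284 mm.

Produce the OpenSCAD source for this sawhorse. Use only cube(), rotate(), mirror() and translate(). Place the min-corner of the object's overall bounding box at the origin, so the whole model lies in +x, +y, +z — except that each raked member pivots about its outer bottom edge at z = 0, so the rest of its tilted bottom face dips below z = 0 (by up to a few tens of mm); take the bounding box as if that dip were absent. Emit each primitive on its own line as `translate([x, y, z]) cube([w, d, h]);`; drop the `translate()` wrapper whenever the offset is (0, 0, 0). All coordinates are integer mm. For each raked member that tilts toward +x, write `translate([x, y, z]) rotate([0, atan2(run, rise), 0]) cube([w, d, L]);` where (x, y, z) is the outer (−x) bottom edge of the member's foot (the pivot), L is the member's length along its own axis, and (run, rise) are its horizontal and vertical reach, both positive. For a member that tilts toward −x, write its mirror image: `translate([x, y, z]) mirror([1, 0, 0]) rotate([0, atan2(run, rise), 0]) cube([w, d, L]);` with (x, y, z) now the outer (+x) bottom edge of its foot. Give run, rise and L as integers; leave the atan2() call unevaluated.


translate([224, 0, 768]) cube([115, 1387, 66]);
translate([0, 43, 0]) rotate([0, atan2(224, 768), 0]) cube([45, 60, 800]);
translate([563, 43, 0]) mirror([1, 0, 0]) rotate([0, atan2(224, 768), 0]) cube([45, 60, 800]);
translate([0, 1284, 0]) rotate([0, atan2(224, 768), 0]) cube([45, 60, 800]);
translate([563, 1284, 0]) mirror([1, 0, 0]) rotate([0, atan2(224, 768), 0]) cube([45, 60, 800]);


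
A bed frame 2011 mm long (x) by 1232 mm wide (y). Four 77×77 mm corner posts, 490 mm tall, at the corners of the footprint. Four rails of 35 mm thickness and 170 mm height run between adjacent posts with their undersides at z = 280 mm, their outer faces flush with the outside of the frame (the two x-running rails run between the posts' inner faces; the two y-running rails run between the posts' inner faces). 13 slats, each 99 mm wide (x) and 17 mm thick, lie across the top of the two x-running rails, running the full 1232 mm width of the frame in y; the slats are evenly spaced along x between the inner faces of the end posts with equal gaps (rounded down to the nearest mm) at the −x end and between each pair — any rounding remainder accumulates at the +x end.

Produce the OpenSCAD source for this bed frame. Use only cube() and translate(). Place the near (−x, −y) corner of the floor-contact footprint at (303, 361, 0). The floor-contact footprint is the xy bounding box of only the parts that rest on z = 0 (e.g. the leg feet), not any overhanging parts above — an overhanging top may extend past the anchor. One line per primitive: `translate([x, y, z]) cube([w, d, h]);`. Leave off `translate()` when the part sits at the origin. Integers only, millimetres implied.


// slat z = rail_z + rail_h = 280 + 170 = 450
// slat gap = ⌊(1857 − 13·99) / 14⌋ = 40
translate([303, 361, 0]) cube([77, 77, 490]);
translate([303, 1516, 0]) cube([77, 77, 490]);
translate([2237, 361, 0]) cube([77, 77, 490]);
translate([2237, 1516, 0]) cube([77, 77, 490]);
translate([380, 361, 280]) cube([1857, 35, 170]);
translate([380, 1558, 280]) cube([1857, 35, 170]);
translate([303, 438, 280]) cube([35, 1078, 170]);
translate([2279, 438, 280]) cube([35, 1078, 170]);
translate([420, 361, 450]) cube([99, 1232, 17]);
translate([559, 361, 450]) cube([99, 1232, 17]);
translate([698, 361, 450]) cube([99, 1232, 17]);
translate([837, 361, 450]) cube([99, 1232, 17]);
translate([976, 361, 450]) cube([99, 1232, 17]);
translate([1115, 361, 450]) cube([99, 1232, 17]);
translate([1254, 361, 450]) cube([99, 1232, 17]);
translate([1393, 361, 450]) cube([99, 1232, 17]);
translate([1532, 361, 450]) cube([99, 1232, 17]);
translate([1671, 361, 450]) cube([99, 1232, 17]);
translate([1810, 361, 450]) cube([99, 1232, 17]);
translate([1949, 361, 450]) cube([99, 1232, 17]);
translate([2088, 361, 450]) cube([99, 1232, 17]);


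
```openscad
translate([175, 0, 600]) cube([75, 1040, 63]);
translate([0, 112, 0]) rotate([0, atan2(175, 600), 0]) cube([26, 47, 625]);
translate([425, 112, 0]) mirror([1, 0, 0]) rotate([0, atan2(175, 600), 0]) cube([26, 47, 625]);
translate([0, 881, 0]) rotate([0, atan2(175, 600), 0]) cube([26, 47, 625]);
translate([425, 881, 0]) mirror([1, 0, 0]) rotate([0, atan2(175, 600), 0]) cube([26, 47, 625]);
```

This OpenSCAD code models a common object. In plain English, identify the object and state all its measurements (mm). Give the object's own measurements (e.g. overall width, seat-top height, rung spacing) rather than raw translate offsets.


A sawhorse. A 75×1040×63 mm beam (x, y, z) sits on two A-frame leg pairs. Each pair is two raked legs of 26×47 mm section (47 mm along y) splaying symmetrically in x. Each leg rises 600 mm vertically over 175 mm of horizontal reach and is 625 mm long along its own axis. Every leg's outer bottom edge rests on the floor and its outer top edge meets a bottom edge of the beam — the left legs (tilting toward +x) meet the beam's −x bottom edge, the right legs (their mirror images, tilting toward −x) meet its +x bottom edge — so the leg tops tuck under the beam, the beam's underside is 600 mm above the floor, and the feet are 425 mm apart outside-to-outside with the beam centred between them. The two leg pairs are set in 112 mm from either end of the beam.


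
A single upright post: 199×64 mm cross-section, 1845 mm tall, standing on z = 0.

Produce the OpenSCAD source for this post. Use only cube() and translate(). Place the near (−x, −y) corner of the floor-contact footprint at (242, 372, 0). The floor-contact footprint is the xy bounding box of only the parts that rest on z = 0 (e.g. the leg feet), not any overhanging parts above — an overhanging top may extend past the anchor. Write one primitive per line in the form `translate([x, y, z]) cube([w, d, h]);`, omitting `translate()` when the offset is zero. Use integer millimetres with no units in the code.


translate([242, 372, 0]) cube([199, 64, 1845]);


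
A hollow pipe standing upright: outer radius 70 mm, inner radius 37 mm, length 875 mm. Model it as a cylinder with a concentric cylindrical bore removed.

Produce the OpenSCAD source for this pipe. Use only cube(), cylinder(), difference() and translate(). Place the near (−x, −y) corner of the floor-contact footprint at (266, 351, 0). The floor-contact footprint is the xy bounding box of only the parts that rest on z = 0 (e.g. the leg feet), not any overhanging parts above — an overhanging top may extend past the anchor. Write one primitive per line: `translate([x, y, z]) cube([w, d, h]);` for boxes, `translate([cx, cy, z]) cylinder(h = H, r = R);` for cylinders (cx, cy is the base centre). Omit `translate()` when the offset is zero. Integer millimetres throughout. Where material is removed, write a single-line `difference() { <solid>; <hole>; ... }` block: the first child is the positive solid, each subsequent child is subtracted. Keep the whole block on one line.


difference() { translate([336, 421, 0]) cylinder(h = 875, r = 70); translate([336, 421, 0]) cylinder(h = 875, r = 37); }


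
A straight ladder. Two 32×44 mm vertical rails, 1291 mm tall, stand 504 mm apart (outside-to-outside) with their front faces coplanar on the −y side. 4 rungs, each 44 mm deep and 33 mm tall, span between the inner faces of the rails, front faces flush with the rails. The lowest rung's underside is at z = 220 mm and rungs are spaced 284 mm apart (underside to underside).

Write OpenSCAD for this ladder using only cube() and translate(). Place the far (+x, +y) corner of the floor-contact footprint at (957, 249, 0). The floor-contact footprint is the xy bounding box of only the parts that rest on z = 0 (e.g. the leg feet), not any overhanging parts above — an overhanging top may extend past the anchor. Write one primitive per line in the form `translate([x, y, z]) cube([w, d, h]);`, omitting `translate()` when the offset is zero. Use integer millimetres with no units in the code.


translate([453, 205, 0]) cube([32, 44, 1291]);
translate([925, 205, 0]) cube([32, 44, 1291]);
translate([485, 205, 220]) cube([440, 44, 33]);
translate([485, 205, 504]) cube([440, 44, 33]);
translate([485, 205, 788]) cube([440, 44, 33]);
translate([485, 205, 1072]) cube([440, 44, 33]);


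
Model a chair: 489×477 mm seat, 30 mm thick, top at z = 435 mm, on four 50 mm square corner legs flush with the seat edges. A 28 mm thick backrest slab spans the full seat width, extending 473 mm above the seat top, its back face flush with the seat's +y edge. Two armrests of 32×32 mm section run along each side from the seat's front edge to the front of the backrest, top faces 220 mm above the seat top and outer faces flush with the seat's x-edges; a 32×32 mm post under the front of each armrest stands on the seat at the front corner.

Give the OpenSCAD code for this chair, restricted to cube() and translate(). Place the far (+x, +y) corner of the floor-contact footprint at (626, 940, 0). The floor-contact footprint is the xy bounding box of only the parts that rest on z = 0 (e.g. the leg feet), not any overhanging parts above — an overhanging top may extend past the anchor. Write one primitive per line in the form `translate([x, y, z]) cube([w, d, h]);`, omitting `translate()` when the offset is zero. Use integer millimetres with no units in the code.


translate([137, 463, 405]) cube([489, 477, 30]);
translate([137, 463, 0]) cube([50, 50, 405]);
translate([576, 463, 0]) cube([50, 50, 405]);
translate([137, 890, 0]) cube([50, 50, 405]);
translate([576, 890, 0]) cube([50, 50, 405]);
translate([137, 912, 435]) cube([489, 28, 473]);
translate([137, 463, 623]) cube([32, 449, 32]);
translate([594, 463, 623]) cube([32, 449, 32]);
translate([137, 463, 435]) cube([32, 32, 188]);
translate([594, 463, 435]) cube([32, 32, 188]);


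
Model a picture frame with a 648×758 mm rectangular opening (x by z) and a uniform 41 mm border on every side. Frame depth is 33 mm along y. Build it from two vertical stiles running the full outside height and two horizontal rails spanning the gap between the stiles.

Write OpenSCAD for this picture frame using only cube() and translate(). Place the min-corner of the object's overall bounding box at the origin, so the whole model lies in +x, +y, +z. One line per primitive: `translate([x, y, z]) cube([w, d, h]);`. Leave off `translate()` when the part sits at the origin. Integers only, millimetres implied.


cube([41, 33, 840]);
translate([689, 0, 0]) cube([41, 33, 840]);
translate([41, 0, 0]) cube([648, 33, 41]);
translate([41, 0, 799]) cube([648, 33, 41]);


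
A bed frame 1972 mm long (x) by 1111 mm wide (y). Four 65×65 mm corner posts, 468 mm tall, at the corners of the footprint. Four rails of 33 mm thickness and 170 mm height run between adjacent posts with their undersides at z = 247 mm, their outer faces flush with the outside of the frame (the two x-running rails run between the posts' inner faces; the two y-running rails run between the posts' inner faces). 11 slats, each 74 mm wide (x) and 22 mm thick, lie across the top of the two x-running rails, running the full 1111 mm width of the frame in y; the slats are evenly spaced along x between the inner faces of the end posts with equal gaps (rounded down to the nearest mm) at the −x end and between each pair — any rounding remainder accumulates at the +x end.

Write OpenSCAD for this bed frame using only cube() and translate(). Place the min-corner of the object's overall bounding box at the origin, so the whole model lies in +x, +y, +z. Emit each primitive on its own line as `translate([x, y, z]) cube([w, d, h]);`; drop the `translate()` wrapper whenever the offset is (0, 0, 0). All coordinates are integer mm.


cube([65, 65, 468]);
translate([0, 1046, 0]) cube([65, 65, 468]);
translate([1907, 0, 0]) cube([65, 65, 468]);
translate([1907, 1046, 0]) cube([65, 65, 468]);
translate([65, 0, 247]) cube([1842, 33, 170]);
translate([65, 1078, 247]) cube([1842, 33, 170]);
translate([0, 65, 247]) cube([33, 981, 170]);
translate([1939, 65, 247]) cube([33, 981, 170]);
translate([150, 0, 417]) cube([74, 1111, 22]);
translate([309, 0, 417]) cube([74, 1111, 22]);
translate([468, 0, 417]) cube([74, 1111, 22]);
translate([627, 0, 417]) cube([74, 1111, 22]);
translate([786, 0, 417]) cube([74, 1111, 22]);
translate([945, 0, 417]) cube([74, 1111, 22]);
translate([1104, 0, 417]) cube([74, 1111, 22]);
translate([1263, 0, 417]) cube([74, 1111, 22]);
translate([1422, 0, 417]) cube([74, 1111, 22]);
translate([1581, 0, 417]) cube([74, 1111, 22]);
translate([1740, 0, 417]) cube([74, 1111, 22]);


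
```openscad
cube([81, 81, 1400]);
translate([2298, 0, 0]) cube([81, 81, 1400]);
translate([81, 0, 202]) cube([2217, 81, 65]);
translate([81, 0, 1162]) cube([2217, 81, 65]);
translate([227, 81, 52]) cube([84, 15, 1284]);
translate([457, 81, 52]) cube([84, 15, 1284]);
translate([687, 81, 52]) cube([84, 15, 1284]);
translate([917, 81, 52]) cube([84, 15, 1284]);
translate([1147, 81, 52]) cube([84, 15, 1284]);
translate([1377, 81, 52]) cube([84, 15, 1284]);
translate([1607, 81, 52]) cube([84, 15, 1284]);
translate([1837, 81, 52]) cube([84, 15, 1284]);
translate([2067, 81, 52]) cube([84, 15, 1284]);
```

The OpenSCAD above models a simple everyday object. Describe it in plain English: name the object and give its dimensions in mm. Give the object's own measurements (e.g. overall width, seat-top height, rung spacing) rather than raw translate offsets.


A fence section. Two 81×81 mm posts, 1400 mm tall, stand on the floor with a clear span of 2217 mm between their inner faces. Two horizontal rails of 81×65 mm section span the gap between the posts with their undersides at z = 202 mm and z = 1162 mm, flush with the posts' −y face. 9 pickets, each 84 mm wide, 15 mm thick and 1284 mm tall, are fixed to the +y face of the rails with their bottoms at z = 52 mm, spaced across the span with a 146 mm gap after the −x post and between neighbouring pickets, with 147 mm left before the +x post.


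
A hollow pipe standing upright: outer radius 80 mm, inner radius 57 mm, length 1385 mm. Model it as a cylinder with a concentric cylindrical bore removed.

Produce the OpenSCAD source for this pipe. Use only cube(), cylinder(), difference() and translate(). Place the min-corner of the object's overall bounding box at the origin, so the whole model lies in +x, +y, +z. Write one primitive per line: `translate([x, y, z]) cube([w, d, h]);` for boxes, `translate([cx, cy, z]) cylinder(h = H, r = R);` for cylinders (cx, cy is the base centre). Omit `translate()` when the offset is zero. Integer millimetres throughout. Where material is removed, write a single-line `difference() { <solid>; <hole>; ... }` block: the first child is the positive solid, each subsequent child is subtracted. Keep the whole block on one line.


difference() { translate([80, 80, 0]) cylinder(h = 1385, r = 80); translate([80, 80, 0]) cylinder(h = 1385, r = 57); }


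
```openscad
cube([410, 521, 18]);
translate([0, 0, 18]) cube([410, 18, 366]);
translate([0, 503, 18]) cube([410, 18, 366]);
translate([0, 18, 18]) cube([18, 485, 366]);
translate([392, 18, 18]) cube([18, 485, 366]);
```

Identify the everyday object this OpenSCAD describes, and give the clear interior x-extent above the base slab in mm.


An open box. The internal width is 374 mm.

A 410×521 base slab with four walls standing on it — an open box. The base is 410 mm wide and the walls are 18 mm thick, so the internal width is 410 − 2 × 18 = 374 mm.


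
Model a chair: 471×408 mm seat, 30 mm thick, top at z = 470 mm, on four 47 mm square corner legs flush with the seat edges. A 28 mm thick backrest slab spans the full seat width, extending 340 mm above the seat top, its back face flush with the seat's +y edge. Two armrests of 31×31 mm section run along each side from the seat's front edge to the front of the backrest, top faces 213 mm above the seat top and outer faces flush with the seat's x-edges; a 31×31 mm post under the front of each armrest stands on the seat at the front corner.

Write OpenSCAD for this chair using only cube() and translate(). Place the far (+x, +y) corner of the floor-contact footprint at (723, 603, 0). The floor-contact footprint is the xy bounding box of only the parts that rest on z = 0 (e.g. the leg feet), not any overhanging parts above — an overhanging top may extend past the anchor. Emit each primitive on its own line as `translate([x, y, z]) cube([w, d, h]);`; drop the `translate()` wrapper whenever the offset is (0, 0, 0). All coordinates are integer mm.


translate([252, 195, 440]) cube([471, 408, 30]);
translate([252, 195, 0]) cube([47, 47, 440]);
translate([676, 195, 0]) cube([47, 47, 440]);
translate([252, 556, 0]) cube([47, 47, 440]);
translate([676, 556, 0]) cube([47, 47, 440]);
translate([252, 575, 470]) cube([471, 28, 340]);
translate([252, 195, 652]) cube([31, 380, 31]);
translate([692, 195, 652]) cube([31, 380, 31]);
translate([252, 195, 470]) cube([31, 31, 182]);
translate([692, 195, 470]) cube([31, 31, 182]);


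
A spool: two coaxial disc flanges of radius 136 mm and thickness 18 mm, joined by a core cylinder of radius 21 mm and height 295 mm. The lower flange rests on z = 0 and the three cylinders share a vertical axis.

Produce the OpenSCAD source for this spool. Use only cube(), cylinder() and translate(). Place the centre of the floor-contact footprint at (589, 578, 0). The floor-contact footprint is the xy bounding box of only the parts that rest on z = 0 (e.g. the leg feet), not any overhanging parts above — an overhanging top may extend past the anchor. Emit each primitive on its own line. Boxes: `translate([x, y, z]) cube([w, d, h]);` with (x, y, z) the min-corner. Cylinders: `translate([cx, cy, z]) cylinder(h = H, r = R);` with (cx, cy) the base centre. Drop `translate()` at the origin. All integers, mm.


translate([589, 578, 0]) cylinder(h = 18, r = 136);
translate([589, 578, 18]) cylinder(h = 295, r = 21);
translate([589, 578, 313]) cylinder(h = 18, r = 136);


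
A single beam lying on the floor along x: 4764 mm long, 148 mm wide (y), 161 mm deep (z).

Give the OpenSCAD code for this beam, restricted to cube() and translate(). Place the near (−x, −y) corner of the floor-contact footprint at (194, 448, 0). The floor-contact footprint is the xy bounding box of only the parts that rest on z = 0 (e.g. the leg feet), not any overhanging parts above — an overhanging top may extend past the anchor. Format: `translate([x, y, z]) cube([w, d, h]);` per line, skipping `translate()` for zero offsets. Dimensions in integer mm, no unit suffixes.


translate([194, 448, 0]) cube([4764, 148, 161]);


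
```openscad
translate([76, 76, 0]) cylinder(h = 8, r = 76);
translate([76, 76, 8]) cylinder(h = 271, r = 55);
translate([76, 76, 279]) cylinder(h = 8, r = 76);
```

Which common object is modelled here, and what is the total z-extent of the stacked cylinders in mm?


A spool. The overall height is 287 mm.

Three coaxial cylinders, large–small–large — a spool. Two 8 mm flanges and a 271 mm core give 8 + 271 + 8 = 287 mm.


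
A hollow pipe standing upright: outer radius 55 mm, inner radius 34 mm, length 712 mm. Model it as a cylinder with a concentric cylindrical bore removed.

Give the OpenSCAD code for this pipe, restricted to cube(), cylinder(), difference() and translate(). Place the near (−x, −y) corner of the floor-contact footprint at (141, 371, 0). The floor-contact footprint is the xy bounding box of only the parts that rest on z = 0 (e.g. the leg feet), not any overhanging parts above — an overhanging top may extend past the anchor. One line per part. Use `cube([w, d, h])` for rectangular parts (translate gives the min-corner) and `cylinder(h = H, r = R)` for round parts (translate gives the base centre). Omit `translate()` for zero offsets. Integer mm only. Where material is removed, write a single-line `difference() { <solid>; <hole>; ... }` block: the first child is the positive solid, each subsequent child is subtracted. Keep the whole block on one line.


difference() { translate([196, 426, 0]) cylinder(h = 712, r = 55); translate([196, 426, 0]) cylinder(h = 712, r = 34); }


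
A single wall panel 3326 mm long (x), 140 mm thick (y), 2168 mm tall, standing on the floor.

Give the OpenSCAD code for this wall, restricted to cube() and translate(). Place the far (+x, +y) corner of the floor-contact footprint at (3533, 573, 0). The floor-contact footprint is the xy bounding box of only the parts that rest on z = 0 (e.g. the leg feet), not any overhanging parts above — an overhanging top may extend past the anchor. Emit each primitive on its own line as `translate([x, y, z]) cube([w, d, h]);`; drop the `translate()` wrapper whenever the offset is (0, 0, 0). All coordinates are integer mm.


translate([207, 433, 0]) cube([3326, 140, 2168]);


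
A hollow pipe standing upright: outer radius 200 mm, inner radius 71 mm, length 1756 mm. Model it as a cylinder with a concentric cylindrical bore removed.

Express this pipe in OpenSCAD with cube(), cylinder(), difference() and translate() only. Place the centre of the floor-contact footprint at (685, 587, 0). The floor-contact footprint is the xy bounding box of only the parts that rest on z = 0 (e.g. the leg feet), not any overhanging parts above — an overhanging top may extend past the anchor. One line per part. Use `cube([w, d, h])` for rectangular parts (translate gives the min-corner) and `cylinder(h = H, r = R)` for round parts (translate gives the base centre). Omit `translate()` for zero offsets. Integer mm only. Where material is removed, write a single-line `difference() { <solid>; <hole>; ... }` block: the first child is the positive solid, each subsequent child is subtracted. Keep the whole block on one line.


difference() { translate([685, 587, 0]) cylinder(h = 1756, r = 200); translate([685, 587, 0]) cylinder(h = 1756, r = 71); }


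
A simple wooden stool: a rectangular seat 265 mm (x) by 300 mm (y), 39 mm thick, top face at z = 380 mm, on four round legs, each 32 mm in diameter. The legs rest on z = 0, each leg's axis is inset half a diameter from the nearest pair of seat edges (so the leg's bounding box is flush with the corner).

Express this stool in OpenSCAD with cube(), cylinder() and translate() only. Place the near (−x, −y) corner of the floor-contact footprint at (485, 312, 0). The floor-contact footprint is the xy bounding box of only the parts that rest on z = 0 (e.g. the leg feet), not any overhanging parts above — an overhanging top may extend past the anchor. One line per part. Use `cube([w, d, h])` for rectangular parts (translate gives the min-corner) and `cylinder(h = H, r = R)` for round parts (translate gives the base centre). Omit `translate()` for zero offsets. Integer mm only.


translate([485, 312, 341]) cube([265, 300, 39]);
translate([501, 328, 0]) cylinder(h = 341, r = 16);
translate([734, 328, 0]) cylinder(h = 341, r = 16);
translate([501, 596, 0]) cylinder(h = 341, r = 16);
translate([734, 596, 0]) cylinder(h = 341, r = 16);


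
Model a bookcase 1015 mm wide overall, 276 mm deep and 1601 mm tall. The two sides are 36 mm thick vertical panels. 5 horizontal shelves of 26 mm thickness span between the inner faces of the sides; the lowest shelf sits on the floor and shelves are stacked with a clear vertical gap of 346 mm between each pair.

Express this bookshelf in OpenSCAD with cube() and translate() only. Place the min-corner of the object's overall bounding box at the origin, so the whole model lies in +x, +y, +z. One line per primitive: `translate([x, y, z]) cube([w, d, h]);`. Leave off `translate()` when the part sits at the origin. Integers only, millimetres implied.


cube([36, 276, 1601]);
translate([979, 0, 0]) cube([36, 276, 1601]);
translate([36, 0, 0]) cube([943, 276, 26]);
translate([36, 0, 372]) cube([943, 276, 26]);
translate([36, 0, 744]) cube([943, 276, 26]);
translate([36, 0, 1116]) cube([943, 276, 26]);
translate([36, 0, 1488]) cube([943, 276, 26]);


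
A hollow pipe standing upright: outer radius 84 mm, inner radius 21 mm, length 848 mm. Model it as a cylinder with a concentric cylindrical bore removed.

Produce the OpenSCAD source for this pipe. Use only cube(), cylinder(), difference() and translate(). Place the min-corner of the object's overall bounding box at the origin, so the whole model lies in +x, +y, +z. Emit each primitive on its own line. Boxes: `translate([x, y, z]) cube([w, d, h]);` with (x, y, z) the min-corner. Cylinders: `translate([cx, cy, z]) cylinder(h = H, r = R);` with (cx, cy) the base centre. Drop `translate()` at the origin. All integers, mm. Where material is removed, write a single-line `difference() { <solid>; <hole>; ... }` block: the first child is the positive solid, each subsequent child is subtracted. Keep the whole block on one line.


difference() { translate([84, 84, 0]) cylinder(h = 848, r = 84); translate([84, 84, 0]) cylinder(h = 848, r = 21); }


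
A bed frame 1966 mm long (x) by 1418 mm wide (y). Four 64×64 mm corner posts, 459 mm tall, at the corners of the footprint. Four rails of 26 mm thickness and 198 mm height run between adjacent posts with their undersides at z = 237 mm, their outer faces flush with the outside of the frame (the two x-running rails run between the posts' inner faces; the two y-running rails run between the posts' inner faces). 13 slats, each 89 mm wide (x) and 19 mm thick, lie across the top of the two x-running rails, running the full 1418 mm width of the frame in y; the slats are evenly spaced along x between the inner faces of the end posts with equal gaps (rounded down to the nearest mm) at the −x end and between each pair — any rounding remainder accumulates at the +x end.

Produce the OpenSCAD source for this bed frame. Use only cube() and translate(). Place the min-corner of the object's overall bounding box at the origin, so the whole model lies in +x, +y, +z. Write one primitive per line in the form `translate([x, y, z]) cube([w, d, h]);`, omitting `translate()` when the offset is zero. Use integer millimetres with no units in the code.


cube([64, 64, 459]);
translate([0, 1354, 0]) cube([64, 64, 459]);
translate([1902, 0, 0]) cube([64, 64, 459]);
translate([1902, 1354, 0]) cube([64, 64, 459]);
translate([64, 0, 237]) cube([1838, 26, 198]);
translate([64, 1392, 237]) cube([1838, 26, 198]);
translate([0, 64, 237]) cube([26, 1290, 198]);
translate([1940, 64, 237]) cube([26, 1290, 198]);
translate([112, 0, 435]) cube([89, 1418, 19]);
translate([249, 0, 435]) cube([89, 1418, 19]);
translate([386, 0, 435]) cube([89, 1418, 19]);
translate([523, 0, 435]) cube([89, 1418, 19]);
translate([660, 0, 435]) cube([89, 1418, 19]);
translate([797, 0, 435]) cube([89, 1418, 19]);
translate([934, 0, 435]) cube([89, 1418, 19]);
translate([1071, 0, 435]) cube([89, 1418, 19]);
translate([1208, 0, 435]) cube([89, 1418, 19]);
translate([1345, 0, 435]) cube([89, 1418, 19]);
translate([1482, 0, 435]) cube([89, 1418, 19]);
translate([1619, 0, 435]) cube([89, 1418, 19]);
translate([1756, 0, 435]) cube([89, 1418, 19]);
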